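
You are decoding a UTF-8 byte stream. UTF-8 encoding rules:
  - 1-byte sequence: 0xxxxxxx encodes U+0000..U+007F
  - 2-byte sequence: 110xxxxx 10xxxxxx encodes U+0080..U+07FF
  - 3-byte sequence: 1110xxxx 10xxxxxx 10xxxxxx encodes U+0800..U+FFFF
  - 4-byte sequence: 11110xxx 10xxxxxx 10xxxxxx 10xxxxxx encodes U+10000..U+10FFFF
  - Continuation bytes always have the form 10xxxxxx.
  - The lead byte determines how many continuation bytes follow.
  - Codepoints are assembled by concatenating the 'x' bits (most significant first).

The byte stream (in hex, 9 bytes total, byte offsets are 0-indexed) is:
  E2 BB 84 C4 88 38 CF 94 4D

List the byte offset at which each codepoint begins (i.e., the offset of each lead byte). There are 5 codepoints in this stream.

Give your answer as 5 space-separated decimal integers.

Byte[0]=E2: 3-byte lead, need 2 cont bytes. acc=0x2
Byte[1]=BB: continuation. acc=(acc<<6)|0x3B=0xBB
Byte[2]=84: continuation. acc=(acc<<6)|0x04=0x2EC4
Completed: cp=U+2EC4 (starts at byte 0)
Byte[3]=C4: 2-byte lead, need 1 cont bytes. acc=0x4
Byte[4]=88: continuation. acc=(acc<<6)|0x08=0x108
Completed: cp=U+0108 (starts at byte 3)
Byte[5]=38: 1-byte ASCII. cp=U+0038
Byte[6]=CF: 2-byte lead, need 1 cont bytes. acc=0xF
Byte[7]=94: continuation. acc=(acc<<6)|0x14=0x3D4
Completed: cp=U+03D4 (starts at byte 6)
Byte[8]=4D: 1-byte ASCII. cp=U+004D

Answer: 0 3 5 6 8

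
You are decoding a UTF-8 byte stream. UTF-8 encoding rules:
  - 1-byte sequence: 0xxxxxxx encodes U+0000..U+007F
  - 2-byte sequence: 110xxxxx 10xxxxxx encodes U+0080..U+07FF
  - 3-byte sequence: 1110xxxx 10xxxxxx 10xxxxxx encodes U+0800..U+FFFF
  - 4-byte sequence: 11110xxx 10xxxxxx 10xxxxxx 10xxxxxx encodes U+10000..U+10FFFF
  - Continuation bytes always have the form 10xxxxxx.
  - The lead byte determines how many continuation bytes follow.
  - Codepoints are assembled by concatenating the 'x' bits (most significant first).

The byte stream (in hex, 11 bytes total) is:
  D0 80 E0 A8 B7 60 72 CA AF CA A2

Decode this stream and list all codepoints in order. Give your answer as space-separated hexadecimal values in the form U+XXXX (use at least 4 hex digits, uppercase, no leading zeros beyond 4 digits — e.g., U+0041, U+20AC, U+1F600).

Answer: U+0400 U+0A37 U+0060 U+0072 U+02AF U+02A2

Derivation:
Byte[0]=D0: 2-byte lead, need 1 cont bytes. acc=0x10
Byte[1]=80: continuation. acc=(acc<<6)|0x00=0x400
Completed: cp=U+0400 (starts at byte 0)
Byte[2]=E0: 3-byte lead, need 2 cont bytes. acc=0x0
Byte[3]=A8: continuation. acc=(acc<<6)|0x28=0x28
Byte[4]=B7: continuation. acc=(acc<<6)|0x37=0xA37
Completed: cp=U+0A37 (starts at byte 2)
Byte[5]=60: 1-byte ASCII. cp=U+0060
Byte[6]=72: 1-byte ASCII. cp=U+0072
Byte[7]=CA: 2-byte lead, need 1 cont bytes. acc=0xA
Byte[8]=AF: continuation. acc=(acc<<6)|0x2F=0x2AF
Completed: cp=U+02AF (starts at byte 7)
Byte[9]=CA: 2-byte lead, need 1 cont bytes. acc=0xA
Byte[10]=A2: continuation. acc=(acc<<6)|0x22=0x2A2
Completed: cp=U+02A2 (starts at byte 9)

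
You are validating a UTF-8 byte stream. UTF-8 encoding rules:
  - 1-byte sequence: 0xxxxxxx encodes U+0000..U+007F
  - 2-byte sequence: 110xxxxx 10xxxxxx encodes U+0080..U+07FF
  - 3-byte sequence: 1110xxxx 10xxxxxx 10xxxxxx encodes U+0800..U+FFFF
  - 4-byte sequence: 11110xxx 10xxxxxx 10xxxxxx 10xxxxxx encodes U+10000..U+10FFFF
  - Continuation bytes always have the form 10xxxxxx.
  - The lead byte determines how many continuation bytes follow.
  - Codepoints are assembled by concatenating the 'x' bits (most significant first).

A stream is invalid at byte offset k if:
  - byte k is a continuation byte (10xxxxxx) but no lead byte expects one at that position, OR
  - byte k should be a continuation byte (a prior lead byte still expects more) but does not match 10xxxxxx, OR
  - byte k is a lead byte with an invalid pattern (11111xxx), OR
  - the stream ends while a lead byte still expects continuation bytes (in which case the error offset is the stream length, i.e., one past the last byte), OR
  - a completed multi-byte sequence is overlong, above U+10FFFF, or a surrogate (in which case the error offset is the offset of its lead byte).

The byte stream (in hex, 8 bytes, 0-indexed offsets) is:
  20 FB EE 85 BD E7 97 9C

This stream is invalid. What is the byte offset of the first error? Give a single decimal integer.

Byte[0]=20: 1-byte ASCII. cp=U+0020
Byte[1]=FB: INVALID lead byte (not 0xxx/110x/1110/11110)

Answer: 1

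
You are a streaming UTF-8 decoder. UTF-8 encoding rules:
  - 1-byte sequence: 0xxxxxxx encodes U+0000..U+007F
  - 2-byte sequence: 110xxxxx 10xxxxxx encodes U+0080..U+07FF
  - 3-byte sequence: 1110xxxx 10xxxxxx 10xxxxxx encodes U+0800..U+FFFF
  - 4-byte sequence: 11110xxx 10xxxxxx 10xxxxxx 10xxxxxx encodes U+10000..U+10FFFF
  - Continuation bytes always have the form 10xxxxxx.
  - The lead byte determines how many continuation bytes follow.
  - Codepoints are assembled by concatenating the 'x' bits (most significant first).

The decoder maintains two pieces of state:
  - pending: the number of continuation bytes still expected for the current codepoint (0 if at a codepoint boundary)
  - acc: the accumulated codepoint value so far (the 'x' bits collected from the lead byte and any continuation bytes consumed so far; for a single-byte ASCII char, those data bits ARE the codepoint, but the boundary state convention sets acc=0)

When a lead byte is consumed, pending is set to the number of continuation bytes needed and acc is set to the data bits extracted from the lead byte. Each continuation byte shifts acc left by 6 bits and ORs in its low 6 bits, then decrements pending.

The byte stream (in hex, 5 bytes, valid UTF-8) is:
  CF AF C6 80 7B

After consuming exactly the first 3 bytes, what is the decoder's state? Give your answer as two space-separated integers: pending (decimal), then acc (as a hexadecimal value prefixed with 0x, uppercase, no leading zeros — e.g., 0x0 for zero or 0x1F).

Byte[0]=CF: 2-byte lead. pending=1, acc=0xF
Byte[1]=AF: continuation. acc=(acc<<6)|0x2F=0x3EF, pending=0
Byte[2]=C6: 2-byte lead. pending=1, acc=0x6

Answer: 1 0x6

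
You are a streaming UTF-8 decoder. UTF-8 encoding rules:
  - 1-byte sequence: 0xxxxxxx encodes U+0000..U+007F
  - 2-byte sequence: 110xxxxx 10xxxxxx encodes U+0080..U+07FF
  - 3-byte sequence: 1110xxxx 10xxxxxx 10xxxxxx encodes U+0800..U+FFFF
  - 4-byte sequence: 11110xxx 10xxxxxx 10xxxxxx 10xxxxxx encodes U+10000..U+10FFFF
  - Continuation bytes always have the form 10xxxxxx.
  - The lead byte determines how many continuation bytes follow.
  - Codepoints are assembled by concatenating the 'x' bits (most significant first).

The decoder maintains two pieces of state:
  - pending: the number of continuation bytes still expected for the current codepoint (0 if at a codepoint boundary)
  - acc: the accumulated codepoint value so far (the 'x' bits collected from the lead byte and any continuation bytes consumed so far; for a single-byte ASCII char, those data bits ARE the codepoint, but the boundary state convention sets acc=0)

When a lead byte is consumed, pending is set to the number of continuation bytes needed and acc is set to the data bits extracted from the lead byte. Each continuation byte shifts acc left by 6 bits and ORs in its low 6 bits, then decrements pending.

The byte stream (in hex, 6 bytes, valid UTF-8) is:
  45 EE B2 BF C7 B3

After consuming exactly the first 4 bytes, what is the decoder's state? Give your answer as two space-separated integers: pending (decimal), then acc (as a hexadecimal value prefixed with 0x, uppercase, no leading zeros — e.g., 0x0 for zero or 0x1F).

Answer: 0 0xECBF

Derivation:
Byte[0]=45: 1-byte. pending=0, acc=0x0
Byte[1]=EE: 3-byte lead. pending=2, acc=0xE
Byte[2]=B2: continuation. acc=(acc<<6)|0x32=0x3B2, pending=1
Byte[3]=BF: continuation. acc=(acc<<6)|0x3F=0xECBF, pending=0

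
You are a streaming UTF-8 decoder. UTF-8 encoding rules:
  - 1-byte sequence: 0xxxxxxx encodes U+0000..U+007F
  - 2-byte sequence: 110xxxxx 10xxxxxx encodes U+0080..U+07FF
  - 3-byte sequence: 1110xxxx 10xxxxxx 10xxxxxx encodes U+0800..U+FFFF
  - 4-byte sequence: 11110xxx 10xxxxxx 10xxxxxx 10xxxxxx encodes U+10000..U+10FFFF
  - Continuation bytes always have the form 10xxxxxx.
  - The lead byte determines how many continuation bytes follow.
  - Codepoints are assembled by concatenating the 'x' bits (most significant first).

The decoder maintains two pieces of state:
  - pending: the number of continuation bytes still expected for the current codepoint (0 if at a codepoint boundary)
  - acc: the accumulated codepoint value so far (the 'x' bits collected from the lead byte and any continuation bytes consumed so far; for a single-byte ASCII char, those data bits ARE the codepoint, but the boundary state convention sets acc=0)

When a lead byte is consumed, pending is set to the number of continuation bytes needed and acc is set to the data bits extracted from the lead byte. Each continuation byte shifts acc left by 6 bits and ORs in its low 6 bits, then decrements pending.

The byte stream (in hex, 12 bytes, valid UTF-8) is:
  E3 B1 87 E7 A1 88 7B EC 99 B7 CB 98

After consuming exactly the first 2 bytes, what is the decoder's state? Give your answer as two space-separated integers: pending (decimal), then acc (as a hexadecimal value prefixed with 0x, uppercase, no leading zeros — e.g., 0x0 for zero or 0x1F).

Answer: 1 0xF1

Derivation:
Byte[0]=E3: 3-byte lead. pending=2, acc=0x3
Byte[1]=B1: continuation. acc=(acc<<6)|0x31=0xF1, pending=1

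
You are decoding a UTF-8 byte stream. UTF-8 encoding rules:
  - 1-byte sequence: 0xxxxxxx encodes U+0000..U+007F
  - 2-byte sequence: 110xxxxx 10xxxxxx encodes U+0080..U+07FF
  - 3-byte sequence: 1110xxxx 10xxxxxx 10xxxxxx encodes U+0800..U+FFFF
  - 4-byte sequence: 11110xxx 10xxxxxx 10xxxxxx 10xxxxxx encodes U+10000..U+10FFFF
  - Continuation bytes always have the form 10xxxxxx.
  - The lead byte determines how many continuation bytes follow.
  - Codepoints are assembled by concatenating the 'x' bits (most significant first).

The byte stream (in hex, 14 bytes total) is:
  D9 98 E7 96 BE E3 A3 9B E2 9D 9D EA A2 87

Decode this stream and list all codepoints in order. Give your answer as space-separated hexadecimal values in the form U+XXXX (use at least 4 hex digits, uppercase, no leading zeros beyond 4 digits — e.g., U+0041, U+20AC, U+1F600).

Answer: U+0658 U+75BE U+38DB U+275D U+A887

Derivation:
Byte[0]=D9: 2-byte lead, need 1 cont bytes. acc=0x19
Byte[1]=98: continuation. acc=(acc<<6)|0x18=0x658
Completed: cp=U+0658 (starts at byte 0)
Byte[2]=E7: 3-byte lead, need 2 cont bytes. acc=0x7
Byte[3]=96: continuation. acc=(acc<<6)|0x16=0x1D6
Byte[4]=BE: continuation. acc=(acc<<6)|0x3E=0x75BE
Completed: cp=U+75BE (starts at byte 2)
Byte[5]=E3: 3-byte lead, need 2 cont bytes. acc=0x3
Byte[6]=A3: continuation. acc=(acc<<6)|0x23=0xE3
Byte[7]=9B: continuation. acc=(acc<<6)|0x1B=0x38DB
Completed: cp=U+38DB (starts at byte 5)
Byte[8]=E2: 3-byte lead, need 2 cont bytes. acc=0x2
Byte[9]=9D: continuation. acc=(acc<<6)|0x1D=0x9D
Byte[10]=9D: continuation. acc=(acc<<6)|0x1D=0x275D
Completed: cp=U+275D (starts at byte 8)
Byte[11]=EA: 3-byte lead, need 2 cont bytes. acc=0xA
Byte[12]=A2: continuation. acc=(acc<<6)|0x22=0x2A2
Byte[13]=87: continuation. acc=(acc<<6)|0x07=0xA887
Completed: cp=U+A887 (starts at byte 11)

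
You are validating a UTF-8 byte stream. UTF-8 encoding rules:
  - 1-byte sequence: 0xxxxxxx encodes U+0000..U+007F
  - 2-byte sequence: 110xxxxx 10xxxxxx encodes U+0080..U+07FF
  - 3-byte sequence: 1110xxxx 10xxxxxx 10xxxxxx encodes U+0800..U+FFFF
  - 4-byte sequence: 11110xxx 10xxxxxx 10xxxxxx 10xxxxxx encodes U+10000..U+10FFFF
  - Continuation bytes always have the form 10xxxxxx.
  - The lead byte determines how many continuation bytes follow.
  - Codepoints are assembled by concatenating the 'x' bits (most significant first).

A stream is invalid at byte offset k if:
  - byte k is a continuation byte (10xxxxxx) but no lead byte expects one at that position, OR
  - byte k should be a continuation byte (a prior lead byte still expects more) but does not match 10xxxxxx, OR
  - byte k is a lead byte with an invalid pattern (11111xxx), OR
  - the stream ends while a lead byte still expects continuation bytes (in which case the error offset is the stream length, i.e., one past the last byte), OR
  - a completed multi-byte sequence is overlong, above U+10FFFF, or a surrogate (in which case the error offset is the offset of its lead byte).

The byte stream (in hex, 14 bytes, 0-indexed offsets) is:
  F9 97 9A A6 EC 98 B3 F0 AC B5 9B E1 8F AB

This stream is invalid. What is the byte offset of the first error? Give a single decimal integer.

Byte[0]=F9: INVALID lead byte (not 0xxx/110x/1110/11110)

Answer: 0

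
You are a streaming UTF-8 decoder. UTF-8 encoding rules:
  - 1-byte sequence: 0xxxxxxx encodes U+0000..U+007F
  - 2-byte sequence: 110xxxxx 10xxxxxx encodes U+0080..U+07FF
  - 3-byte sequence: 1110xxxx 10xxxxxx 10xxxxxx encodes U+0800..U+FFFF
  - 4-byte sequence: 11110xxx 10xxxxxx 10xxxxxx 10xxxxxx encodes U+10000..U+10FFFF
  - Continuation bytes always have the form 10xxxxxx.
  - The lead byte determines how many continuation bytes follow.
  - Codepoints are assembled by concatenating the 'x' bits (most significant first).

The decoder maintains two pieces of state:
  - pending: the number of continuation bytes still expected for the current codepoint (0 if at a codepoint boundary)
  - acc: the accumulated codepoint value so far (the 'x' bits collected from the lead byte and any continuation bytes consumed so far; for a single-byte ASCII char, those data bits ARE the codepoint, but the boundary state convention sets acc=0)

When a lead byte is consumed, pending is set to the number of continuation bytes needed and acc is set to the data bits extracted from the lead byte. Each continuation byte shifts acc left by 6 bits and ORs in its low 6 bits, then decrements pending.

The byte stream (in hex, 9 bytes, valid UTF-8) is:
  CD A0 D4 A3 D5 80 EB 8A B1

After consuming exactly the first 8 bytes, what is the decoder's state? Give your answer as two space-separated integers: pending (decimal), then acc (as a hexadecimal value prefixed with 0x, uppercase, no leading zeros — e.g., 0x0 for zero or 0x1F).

Answer: 1 0x2CA

Derivation:
Byte[0]=CD: 2-byte lead. pending=1, acc=0xD
Byte[1]=A0: continuation. acc=(acc<<6)|0x20=0x360, pending=0
Byte[2]=D4: 2-byte lead. pending=1, acc=0x14
Byte[3]=A3: continuation. acc=(acc<<6)|0x23=0x523, pending=0
Byte[4]=D5: 2-byte lead. pending=1, acc=0x15
Byte[5]=80: continuation. acc=(acc<<6)|0x00=0x540, pending=0
Byte[6]=EB: 3-byte lead. pending=2, acc=0xB
Byte[7]=8A: continuation. acc=(acc<<6)|0x0A=0x2CA, pending=1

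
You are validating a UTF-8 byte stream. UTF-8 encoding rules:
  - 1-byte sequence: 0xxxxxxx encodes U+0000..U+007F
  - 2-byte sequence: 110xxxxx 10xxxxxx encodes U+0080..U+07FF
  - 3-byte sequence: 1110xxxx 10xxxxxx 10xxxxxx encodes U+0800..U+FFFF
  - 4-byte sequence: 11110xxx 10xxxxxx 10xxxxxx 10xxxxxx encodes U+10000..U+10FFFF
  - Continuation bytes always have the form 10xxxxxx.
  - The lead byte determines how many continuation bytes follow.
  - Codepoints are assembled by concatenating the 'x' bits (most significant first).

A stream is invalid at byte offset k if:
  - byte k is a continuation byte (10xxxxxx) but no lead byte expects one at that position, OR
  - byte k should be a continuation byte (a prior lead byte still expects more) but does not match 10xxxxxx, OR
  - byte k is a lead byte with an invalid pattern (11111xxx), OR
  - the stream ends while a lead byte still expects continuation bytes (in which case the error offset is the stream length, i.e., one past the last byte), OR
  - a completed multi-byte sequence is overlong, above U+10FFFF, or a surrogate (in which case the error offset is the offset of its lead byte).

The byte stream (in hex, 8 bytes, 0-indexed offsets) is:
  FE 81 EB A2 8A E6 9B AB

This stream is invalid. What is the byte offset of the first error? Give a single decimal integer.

Byte[0]=FE: INVALID lead byte (not 0xxx/110x/1110/11110)

Answer: 0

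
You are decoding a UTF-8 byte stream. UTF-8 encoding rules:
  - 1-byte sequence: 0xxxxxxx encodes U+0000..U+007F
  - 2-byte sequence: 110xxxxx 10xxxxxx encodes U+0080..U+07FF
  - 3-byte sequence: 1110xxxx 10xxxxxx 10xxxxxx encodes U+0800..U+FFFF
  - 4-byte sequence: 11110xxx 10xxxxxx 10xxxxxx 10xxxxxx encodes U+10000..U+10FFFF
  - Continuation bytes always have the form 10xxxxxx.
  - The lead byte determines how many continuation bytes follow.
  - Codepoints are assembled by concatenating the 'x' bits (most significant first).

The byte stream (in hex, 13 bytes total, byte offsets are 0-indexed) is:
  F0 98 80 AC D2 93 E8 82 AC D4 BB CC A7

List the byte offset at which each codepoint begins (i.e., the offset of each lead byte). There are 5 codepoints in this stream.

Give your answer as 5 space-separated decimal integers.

Byte[0]=F0: 4-byte lead, need 3 cont bytes. acc=0x0
Byte[1]=98: continuation. acc=(acc<<6)|0x18=0x18
Byte[2]=80: continuation. acc=(acc<<6)|0x00=0x600
Byte[3]=AC: continuation. acc=(acc<<6)|0x2C=0x1802C
Completed: cp=U+1802C (starts at byte 0)
Byte[4]=D2: 2-byte lead, need 1 cont bytes. acc=0x12
Byte[5]=93: continuation. acc=(acc<<6)|0x13=0x493
Completed: cp=U+0493 (starts at byte 4)
Byte[6]=E8: 3-byte lead, need 2 cont bytes. acc=0x8
Byte[7]=82: continuation. acc=(acc<<6)|0x02=0x202
Byte[8]=AC: continuation. acc=(acc<<6)|0x2C=0x80AC
Completed: cp=U+80AC (starts at byte 6)
Byte[9]=D4: 2-byte lead, need 1 cont bytes. acc=0x14
Byte[10]=BB: continuation. acc=(acc<<6)|0x3B=0x53B
Completed: cp=U+053B (starts at byte 9)
Byte[11]=CC: 2-byte lead, need 1 cont bytes. acc=0xC
Byte[12]=A7: continuation. acc=(acc<<6)|0x27=0x327
Completed: cp=U+0327 (starts at byte 11)

Answer: 0 4 6 9 11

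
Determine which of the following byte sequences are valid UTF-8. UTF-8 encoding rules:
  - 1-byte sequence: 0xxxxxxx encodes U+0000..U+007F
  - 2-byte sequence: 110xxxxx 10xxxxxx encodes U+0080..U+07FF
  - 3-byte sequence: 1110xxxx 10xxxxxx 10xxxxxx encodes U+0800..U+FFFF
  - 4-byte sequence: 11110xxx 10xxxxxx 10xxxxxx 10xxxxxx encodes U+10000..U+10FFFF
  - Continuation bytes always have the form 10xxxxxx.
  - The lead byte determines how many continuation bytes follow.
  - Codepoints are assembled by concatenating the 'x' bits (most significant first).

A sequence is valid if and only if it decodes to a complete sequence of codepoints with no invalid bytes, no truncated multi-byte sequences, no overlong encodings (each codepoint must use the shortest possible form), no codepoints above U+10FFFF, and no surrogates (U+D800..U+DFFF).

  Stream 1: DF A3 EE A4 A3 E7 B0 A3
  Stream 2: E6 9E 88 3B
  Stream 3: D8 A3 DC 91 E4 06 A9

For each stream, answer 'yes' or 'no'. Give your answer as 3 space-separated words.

Stream 1: decodes cleanly. VALID
Stream 2: decodes cleanly. VALID
Stream 3: error at byte offset 5. INVALID

Answer: yes yes no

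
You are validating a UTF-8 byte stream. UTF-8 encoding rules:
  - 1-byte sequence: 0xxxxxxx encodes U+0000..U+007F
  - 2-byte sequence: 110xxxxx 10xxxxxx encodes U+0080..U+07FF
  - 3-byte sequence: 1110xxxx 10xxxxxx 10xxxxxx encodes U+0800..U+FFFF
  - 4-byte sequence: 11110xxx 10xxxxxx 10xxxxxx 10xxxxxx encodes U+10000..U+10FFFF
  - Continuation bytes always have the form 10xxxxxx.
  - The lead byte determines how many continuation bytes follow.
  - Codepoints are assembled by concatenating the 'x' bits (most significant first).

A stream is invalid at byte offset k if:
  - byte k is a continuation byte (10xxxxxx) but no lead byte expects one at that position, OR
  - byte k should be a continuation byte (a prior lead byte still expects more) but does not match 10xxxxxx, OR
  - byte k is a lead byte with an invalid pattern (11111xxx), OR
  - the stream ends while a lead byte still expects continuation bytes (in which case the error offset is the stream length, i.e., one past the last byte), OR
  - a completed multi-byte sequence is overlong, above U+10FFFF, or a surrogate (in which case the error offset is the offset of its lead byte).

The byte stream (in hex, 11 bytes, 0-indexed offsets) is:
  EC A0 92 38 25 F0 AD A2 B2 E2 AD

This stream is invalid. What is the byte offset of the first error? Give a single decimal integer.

Answer: 11

Derivation:
Byte[0]=EC: 3-byte lead, need 2 cont bytes. acc=0xC
Byte[1]=A0: continuation. acc=(acc<<6)|0x20=0x320
Byte[2]=92: continuation. acc=(acc<<6)|0x12=0xC812
Completed: cp=U+C812 (starts at byte 0)
Byte[3]=38: 1-byte ASCII. cp=U+0038
Byte[4]=25: 1-byte ASCII. cp=U+0025
Byte[5]=F0: 4-byte lead, need 3 cont bytes. acc=0x0
Byte[6]=AD: continuation. acc=(acc<<6)|0x2D=0x2D
Byte[7]=A2: continuation. acc=(acc<<6)|0x22=0xB62
Byte[8]=B2: continuation. acc=(acc<<6)|0x32=0x2D8B2
Completed: cp=U+2D8B2 (starts at byte 5)
Byte[9]=E2: 3-byte lead, need 2 cont bytes. acc=0x2
Byte[10]=AD: continuation. acc=(acc<<6)|0x2D=0xAD
Byte[11]: stream ended, expected continuation. INVALID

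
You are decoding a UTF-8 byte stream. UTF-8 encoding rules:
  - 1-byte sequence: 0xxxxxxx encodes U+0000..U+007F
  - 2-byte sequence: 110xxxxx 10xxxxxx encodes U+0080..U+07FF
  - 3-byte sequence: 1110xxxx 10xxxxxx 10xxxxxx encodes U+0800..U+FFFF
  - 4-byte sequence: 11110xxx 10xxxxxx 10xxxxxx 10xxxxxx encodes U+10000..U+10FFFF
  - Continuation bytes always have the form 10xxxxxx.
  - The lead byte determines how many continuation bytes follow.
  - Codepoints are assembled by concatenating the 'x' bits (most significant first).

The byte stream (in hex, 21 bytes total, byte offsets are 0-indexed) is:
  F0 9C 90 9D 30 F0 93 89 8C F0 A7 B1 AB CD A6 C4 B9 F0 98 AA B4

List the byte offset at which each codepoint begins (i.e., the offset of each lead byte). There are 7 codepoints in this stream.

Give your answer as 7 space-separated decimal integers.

Answer: 0 4 5 9 13 15 17

Derivation:
Byte[0]=F0: 4-byte lead, need 3 cont bytes. acc=0x0
Byte[1]=9C: continuation. acc=(acc<<6)|0x1C=0x1C
Byte[2]=90: continuation. acc=(acc<<6)|0x10=0x710
Byte[3]=9D: continuation. acc=(acc<<6)|0x1D=0x1C41D
Completed: cp=U+1C41D (starts at byte 0)
Byte[4]=30: 1-byte ASCII. cp=U+0030
Byte[5]=F0: 4-byte lead, need 3 cont bytes. acc=0x0
Byte[6]=93: continuation. acc=(acc<<6)|0x13=0x13
Byte[7]=89: continuation. acc=(acc<<6)|0x09=0x4C9
Byte[8]=8C: continuation. acc=(acc<<6)|0x0C=0x1324C
Completed: cp=U+1324C (starts at byte 5)
Byte[9]=F0: 4-byte lead, need 3 cont bytes. acc=0x0
Byte[10]=A7: continuation. acc=(acc<<6)|0x27=0x27
Byte[11]=B1: continuation. acc=(acc<<6)|0x31=0x9F1
Byte[12]=AB: continuation. acc=(acc<<6)|0x2B=0x27C6B
Completed: cp=U+27C6B (starts at byte 9)
Byte[13]=CD: 2-byte lead, need 1 cont bytes. acc=0xD
Byte[14]=A6: continuation. acc=(acc<<6)|0x26=0x366
Completed: cp=U+0366 (starts at byte 13)
Byte[15]=C4: 2-byte lead, need 1 cont bytes. acc=0x4
Byte[16]=B9: continuation. acc=(acc<<6)|0x39=0x139
Completed: cp=U+0139 (starts at byte 15)
Byte[17]=F0: 4-byte lead, need 3 cont bytes. acc=0x0
Byte[18]=98: continuation. acc=(acc<<6)|0x18=0x18
Byte[19]=AA: continuation. acc=(acc<<6)|0x2A=0x62A
Byte[20]=B4: continuation. acc=(acc<<6)|0x34=0x18AB4
Completed: cp=U+18AB4 (starts at byte 17)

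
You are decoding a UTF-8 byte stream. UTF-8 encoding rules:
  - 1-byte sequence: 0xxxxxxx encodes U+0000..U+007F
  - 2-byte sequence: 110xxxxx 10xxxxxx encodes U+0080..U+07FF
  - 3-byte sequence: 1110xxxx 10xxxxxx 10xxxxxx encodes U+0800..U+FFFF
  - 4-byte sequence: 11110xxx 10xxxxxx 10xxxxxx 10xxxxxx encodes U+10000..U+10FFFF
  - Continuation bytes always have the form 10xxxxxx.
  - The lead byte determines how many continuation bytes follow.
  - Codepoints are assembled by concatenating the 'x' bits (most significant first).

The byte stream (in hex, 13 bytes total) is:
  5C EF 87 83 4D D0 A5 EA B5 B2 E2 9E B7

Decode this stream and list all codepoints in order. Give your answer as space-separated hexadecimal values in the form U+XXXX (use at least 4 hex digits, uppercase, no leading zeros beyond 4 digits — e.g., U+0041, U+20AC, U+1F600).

Byte[0]=5C: 1-byte ASCII. cp=U+005C
Byte[1]=EF: 3-byte lead, need 2 cont bytes. acc=0xF
Byte[2]=87: continuation. acc=(acc<<6)|0x07=0x3C7
Byte[3]=83: continuation. acc=(acc<<6)|0x03=0xF1C3
Completed: cp=U+F1C3 (starts at byte 1)
Byte[4]=4D: 1-byte ASCII. cp=U+004D
Byte[5]=D0: 2-byte lead, need 1 cont bytes. acc=0x10
Byte[6]=A5: continuation. acc=(acc<<6)|0x25=0x425
Completed: cp=U+0425 (starts at byte 5)
Byte[7]=EA: 3-byte lead, need 2 cont bytes. acc=0xA
Byte[8]=B5: continuation. acc=(acc<<6)|0x35=0x2B5
Byte[9]=B2: continuation. acc=(acc<<6)|0x32=0xAD72
Completed: cp=U+AD72 (starts at byte 7)
Byte[10]=E2: 3-byte lead, need 2 cont bytes. acc=0x2
Byte[11]=9E: continuation. acc=(acc<<6)|0x1E=0x9E
Byte[12]=B7: continuation. acc=(acc<<6)|0x37=0x27B7
Completed: cp=U+27B7 (starts at byte 10)

Answer: U+005C U+F1C3 U+004D U+0425 U+AD72 U+27B7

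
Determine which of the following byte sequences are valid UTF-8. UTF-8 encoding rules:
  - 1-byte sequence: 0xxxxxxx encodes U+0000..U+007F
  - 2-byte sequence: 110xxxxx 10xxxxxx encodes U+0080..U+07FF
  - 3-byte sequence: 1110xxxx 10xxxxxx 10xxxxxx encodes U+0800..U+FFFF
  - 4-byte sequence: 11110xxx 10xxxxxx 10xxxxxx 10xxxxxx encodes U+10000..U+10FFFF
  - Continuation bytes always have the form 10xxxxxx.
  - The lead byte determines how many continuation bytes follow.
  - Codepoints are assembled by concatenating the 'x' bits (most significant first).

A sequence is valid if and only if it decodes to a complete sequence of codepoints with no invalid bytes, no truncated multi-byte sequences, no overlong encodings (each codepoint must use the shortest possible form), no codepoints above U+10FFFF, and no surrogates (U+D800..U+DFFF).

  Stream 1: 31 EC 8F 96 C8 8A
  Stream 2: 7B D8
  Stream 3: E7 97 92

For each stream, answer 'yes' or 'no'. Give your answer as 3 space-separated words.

Stream 1: decodes cleanly. VALID
Stream 2: error at byte offset 2. INVALID
Stream 3: decodes cleanly. VALID

Answer: yes no yes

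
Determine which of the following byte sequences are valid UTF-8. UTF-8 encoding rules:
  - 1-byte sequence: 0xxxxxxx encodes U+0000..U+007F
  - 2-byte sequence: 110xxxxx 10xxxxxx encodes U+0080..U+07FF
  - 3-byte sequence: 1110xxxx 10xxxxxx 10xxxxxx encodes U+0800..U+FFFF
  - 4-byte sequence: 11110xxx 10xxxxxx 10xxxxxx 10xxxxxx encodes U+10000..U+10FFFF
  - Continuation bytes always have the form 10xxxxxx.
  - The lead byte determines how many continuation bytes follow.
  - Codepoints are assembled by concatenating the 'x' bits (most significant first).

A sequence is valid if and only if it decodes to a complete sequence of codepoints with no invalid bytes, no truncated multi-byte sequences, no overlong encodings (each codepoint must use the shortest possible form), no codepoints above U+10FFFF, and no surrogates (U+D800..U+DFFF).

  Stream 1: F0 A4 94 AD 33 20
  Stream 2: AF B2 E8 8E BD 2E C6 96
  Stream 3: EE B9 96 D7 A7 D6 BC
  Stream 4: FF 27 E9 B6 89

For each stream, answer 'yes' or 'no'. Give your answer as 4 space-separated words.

Stream 1: decodes cleanly. VALID
Stream 2: error at byte offset 0. INVALID
Stream 3: decodes cleanly. VALID
Stream 4: error at byte offset 0. INVALID

Answer: yes no yes no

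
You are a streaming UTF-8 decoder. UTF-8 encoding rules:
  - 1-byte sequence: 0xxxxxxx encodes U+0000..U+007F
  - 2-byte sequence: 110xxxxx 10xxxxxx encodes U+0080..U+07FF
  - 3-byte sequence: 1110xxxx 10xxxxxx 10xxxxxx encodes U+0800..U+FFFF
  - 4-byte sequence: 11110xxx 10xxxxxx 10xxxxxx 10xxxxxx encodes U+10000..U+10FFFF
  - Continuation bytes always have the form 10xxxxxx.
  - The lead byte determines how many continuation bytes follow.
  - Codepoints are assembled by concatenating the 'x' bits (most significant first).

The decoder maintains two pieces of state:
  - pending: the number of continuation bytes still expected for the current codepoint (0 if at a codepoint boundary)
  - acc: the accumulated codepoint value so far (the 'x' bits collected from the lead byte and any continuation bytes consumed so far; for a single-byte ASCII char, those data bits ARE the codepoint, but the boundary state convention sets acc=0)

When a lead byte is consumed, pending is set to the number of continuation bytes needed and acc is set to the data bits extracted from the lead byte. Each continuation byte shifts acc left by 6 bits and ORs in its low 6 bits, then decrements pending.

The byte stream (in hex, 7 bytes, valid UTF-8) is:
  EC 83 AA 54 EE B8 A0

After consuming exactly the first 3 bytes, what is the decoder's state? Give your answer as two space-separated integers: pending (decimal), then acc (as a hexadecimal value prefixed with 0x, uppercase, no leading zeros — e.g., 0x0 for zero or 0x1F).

Byte[0]=EC: 3-byte lead. pending=2, acc=0xC
Byte[1]=83: continuation. acc=(acc<<6)|0x03=0x303, pending=1
Byte[2]=AA: continuation. acc=(acc<<6)|0x2A=0xC0EA, pending=0

Answer: 0 0xC0EA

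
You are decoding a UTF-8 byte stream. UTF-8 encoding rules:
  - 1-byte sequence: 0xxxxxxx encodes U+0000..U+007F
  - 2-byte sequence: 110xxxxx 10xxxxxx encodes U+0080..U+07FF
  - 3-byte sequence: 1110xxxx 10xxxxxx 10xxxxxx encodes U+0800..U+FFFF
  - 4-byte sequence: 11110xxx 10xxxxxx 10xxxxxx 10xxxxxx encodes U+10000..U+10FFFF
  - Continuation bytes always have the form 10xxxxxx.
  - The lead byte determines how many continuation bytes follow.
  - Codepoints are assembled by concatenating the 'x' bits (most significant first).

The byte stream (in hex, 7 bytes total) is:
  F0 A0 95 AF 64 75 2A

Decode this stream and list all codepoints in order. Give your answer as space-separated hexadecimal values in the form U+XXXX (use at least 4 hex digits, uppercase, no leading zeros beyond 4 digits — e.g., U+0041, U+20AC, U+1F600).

Answer: U+2056F U+0064 U+0075 U+002A

Derivation:
Byte[0]=F0: 4-byte lead, need 3 cont bytes. acc=0x0
Byte[1]=A0: continuation. acc=(acc<<6)|0x20=0x20
Byte[2]=95: continuation. acc=(acc<<6)|0x15=0x815
Byte[3]=AF: continuation. acc=(acc<<6)|0x2F=0x2056F
Completed: cp=U+2056F (starts at byte 0)
Byte[4]=64: 1-byte ASCII. cp=U+0064
Byte[5]=75: 1-byte ASCII. cp=U+0075
Byte[6]=2A: 1-byte ASCII. cp=U+002A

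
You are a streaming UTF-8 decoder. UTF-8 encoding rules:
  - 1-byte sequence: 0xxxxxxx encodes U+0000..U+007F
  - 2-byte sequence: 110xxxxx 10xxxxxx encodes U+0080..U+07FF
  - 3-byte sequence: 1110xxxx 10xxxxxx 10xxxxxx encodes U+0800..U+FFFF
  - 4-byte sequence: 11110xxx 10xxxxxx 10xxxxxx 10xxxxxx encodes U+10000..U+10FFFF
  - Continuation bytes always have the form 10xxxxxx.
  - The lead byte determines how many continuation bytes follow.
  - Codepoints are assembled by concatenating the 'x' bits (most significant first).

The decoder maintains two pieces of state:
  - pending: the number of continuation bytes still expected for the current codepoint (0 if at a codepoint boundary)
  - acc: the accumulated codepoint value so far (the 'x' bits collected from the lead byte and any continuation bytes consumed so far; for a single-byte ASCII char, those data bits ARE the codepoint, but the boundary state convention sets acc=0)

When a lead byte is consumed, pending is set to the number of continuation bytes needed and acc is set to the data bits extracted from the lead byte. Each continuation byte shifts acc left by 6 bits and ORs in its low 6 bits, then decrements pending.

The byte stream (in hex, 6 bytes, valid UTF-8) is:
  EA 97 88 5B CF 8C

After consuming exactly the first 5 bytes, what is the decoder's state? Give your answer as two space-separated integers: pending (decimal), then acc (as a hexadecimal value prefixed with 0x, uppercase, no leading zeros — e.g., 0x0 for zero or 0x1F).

Byte[0]=EA: 3-byte lead. pending=2, acc=0xA
Byte[1]=97: continuation. acc=(acc<<6)|0x17=0x297, pending=1
Byte[2]=88: continuation. acc=(acc<<6)|0x08=0xA5C8, pending=0
Byte[3]=5B: 1-byte. pending=0, acc=0x0
Byte[4]=CF: 2-byte lead. pending=1, acc=0xF

Answer: 1 0xF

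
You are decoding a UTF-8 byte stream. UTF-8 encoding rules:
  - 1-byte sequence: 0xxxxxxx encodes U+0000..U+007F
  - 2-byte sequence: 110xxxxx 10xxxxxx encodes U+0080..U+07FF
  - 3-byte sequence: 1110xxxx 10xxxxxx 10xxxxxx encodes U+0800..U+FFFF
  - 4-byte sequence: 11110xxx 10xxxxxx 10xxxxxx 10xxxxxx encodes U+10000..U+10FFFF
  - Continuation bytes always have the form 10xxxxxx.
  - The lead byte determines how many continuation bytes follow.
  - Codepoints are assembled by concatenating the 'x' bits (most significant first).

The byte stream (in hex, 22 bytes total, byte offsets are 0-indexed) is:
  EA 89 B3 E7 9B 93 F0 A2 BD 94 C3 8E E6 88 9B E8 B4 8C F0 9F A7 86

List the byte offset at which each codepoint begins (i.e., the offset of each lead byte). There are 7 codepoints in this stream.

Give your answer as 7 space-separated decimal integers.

Byte[0]=EA: 3-byte lead, need 2 cont bytes. acc=0xA
Byte[1]=89: continuation. acc=(acc<<6)|0x09=0x289
Byte[2]=B3: continuation. acc=(acc<<6)|0x33=0xA273
Completed: cp=U+A273 (starts at byte 0)
Byte[3]=E7: 3-byte lead, need 2 cont bytes. acc=0x7
Byte[4]=9B: continuation. acc=(acc<<6)|0x1B=0x1DB
Byte[5]=93: continuation. acc=(acc<<6)|0x13=0x76D3
Completed: cp=U+76D3 (starts at byte 3)
Byte[6]=F0: 4-byte lead, need 3 cont bytes. acc=0x0
Byte[7]=A2: continuation. acc=(acc<<6)|0x22=0x22
Byte[8]=BD: continuation. acc=(acc<<6)|0x3D=0x8BD
Byte[9]=94: continuation. acc=(acc<<6)|0x14=0x22F54
Completed: cp=U+22F54 (starts at byte 6)
Byte[10]=C3: 2-byte lead, need 1 cont bytes. acc=0x3
Byte[11]=8E: continuation. acc=(acc<<6)|0x0E=0xCE
Completed: cp=U+00CE (starts at byte 10)
Byte[12]=E6: 3-byte lead, need 2 cont bytes. acc=0x6
Byte[13]=88: continuation. acc=(acc<<6)|0x08=0x188
Byte[14]=9B: continuation. acc=(acc<<6)|0x1B=0x621B
Completed: cp=U+621B (starts at byte 12)
Byte[15]=E8: 3-byte lead, need 2 cont bytes. acc=0x8
Byte[16]=B4: continuation. acc=(acc<<6)|0x34=0x234
Byte[17]=8C: continuation. acc=(acc<<6)|0x0C=0x8D0C
Completed: cp=U+8D0C (starts at byte 15)
Byte[18]=F0: 4-byte lead, need 3 cont bytes. acc=0x0
Byte[19]=9F: continuation. acc=(acc<<6)|0x1F=0x1F
Byte[20]=A7: continuation. acc=(acc<<6)|0x27=0x7E7
Byte[21]=86: continuation. acc=(acc<<6)|0x06=0x1F9C6
Completed: cp=U+1F9C6 (starts at byte 18)

Answer: 0 3 6 10 12 15 18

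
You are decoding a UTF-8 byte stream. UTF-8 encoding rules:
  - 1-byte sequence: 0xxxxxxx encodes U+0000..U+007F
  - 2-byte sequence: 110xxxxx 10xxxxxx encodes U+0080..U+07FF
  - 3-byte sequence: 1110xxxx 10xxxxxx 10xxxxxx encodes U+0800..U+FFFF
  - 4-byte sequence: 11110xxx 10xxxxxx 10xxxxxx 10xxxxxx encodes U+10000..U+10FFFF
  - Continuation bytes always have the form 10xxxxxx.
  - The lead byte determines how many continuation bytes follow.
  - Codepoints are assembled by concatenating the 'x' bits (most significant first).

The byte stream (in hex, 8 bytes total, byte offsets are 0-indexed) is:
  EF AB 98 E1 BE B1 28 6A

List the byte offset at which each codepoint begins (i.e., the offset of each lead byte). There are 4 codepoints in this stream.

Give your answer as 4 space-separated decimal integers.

Byte[0]=EF: 3-byte lead, need 2 cont bytes. acc=0xF
Byte[1]=AB: continuation. acc=(acc<<6)|0x2B=0x3EB
Byte[2]=98: continuation. acc=(acc<<6)|0x18=0xFAD8
Completed: cp=U+FAD8 (starts at byte 0)
Byte[3]=E1: 3-byte lead, need 2 cont bytes. acc=0x1
Byte[4]=BE: continuation. acc=(acc<<6)|0x3E=0x7E
Byte[5]=B1: continuation. acc=(acc<<6)|0x31=0x1FB1
Completed: cp=U+1FB1 (starts at byte 3)
Byte[6]=28: 1-byte ASCII. cp=U+0028
Byte[7]=6A: 1-byte ASCII. cp=U+006A

Answer: 0 3 6 7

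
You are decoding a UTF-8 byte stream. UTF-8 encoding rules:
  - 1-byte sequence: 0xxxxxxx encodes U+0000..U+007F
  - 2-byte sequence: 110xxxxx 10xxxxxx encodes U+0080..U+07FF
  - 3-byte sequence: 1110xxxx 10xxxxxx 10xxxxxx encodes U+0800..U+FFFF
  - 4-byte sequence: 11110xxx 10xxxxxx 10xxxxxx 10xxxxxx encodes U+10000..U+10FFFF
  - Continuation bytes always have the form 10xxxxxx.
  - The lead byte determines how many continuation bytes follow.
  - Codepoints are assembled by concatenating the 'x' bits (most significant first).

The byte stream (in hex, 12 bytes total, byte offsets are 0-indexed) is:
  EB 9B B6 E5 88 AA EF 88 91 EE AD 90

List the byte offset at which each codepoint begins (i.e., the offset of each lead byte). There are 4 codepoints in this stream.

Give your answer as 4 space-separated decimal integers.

Answer: 0 3 6 9

Derivation:
Byte[0]=EB: 3-byte lead, need 2 cont bytes. acc=0xB
Byte[1]=9B: continuation. acc=(acc<<6)|0x1B=0x2DB
Byte[2]=B6: continuation. acc=(acc<<6)|0x36=0xB6F6
Completed: cp=U+B6F6 (starts at byte 0)
Byte[3]=E5: 3-byte lead, need 2 cont bytes. acc=0x5
Byte[4]=88: continuation. acc=(acc<<6)|0x08=0x148
Byte[5]=AA: continuation. acc=(acc<<6)|0x2A=0x522A
Completed: cp=U+522A (starts at byte 3)
Byte[6]=EF: 3-byte lead, need 2 cont bytes. acc=0xF
Byte[7]=88: continuation. acc=(acc<<6)|0x08=0x3C8
Byte[8]=91: continuation. acc=(acc<<6)|0x11=0xF211
Completed: cp=U+F211 (starts at byte 6)
Byte[9]=EE: 3-byte lead, need 2 cont bytes. acc=0xE
Byte[10]=AD: continuation. acc=(acc<<6)|0x2D=0x3AD
Byte[11]=90: continuation. acc=(acc<<6)|0x10=0xEB50
Completed: cp=U+EB50 (starts at byte 9)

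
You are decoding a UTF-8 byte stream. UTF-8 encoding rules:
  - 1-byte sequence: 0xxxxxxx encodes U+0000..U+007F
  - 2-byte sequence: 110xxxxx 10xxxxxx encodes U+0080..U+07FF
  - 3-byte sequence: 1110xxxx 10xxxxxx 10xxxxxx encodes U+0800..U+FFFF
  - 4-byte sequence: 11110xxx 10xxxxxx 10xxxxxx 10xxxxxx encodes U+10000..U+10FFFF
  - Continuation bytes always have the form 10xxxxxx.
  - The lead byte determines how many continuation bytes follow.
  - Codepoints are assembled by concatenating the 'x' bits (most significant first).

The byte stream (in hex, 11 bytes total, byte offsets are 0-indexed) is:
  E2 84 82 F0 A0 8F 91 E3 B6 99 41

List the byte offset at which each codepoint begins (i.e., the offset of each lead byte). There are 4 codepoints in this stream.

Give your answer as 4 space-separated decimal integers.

Answer: 0 3 7 10

Derivation:
Byte[0]=E2: 3-byte lead, need 2 cont bytes. acc=0x2
Byte[1]=84: continuation. acc=(acc<<6)|0x04=0x84
Byte[2]=82: continuation. acc=(acc<<6)|0x02=0x2102
Completed: cp=U+2102 (starts at byte 0)
Byte[3]=F0: 4-byte lead, need 3 cont bytes. acc=0x0
Byte[4]=A0: continuation. acc=(acc<<6)|0x20=0x20
Byte[5]=8F: continuation. acc=(acc<<6)|0x0F=0x80F
Byte[6]=91: continuation. acc=(acc<<6)|0x11=0x203D1
Completed: cp=U+203D1 (starts at byte 3)
Byte[7]=E3: 3-byte lead, need 2 cont bytes. acc=0x3
Byte[8]=B6: continuation. acc=(acc<<6)|0x36=0xF6
Byte[9]=99: continuation. acc=(acc<<6)|0x19=0x3D99
Completed: cp=U+3D99 (starts at byte 7)
Byte[10]=41: 1-byte ASCII. cp=U+0041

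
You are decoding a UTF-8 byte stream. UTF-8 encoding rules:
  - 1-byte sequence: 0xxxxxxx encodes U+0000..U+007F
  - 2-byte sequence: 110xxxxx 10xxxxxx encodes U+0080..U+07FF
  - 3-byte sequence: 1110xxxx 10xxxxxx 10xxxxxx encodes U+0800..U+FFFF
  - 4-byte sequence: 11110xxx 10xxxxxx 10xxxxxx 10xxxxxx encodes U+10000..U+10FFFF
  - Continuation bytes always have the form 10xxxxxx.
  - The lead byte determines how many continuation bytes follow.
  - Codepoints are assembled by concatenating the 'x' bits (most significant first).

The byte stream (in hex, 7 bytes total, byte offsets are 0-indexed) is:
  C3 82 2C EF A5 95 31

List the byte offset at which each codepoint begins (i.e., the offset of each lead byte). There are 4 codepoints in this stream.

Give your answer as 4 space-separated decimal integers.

Byte[0]=C3: 2-byte lead, need 1 cont bytes. acc=0x3
Byte[1]=82: continuation. acc=(acc<<6)|0x02=0xC2
Completed: cp=U+00C2 (starts at byte 0)
Byte[2]=2C: 1-byte ASCII. cp=U+002C
Byte[3]=EF: 3-byte lead, need 2 cont bytes. acc=0xF
Byte[4]=A5: continuation. acc=(acc<<6)|0x25=0x3E5
Byte[5]=95: continuation. acc=(acc<<6)|0x15=0xF955
Completed: cp=U+F955 (starts at byte 3)
Byte[6]=31: 1-byte ASCII. cp=U+0031

Answer: 0 2 3 6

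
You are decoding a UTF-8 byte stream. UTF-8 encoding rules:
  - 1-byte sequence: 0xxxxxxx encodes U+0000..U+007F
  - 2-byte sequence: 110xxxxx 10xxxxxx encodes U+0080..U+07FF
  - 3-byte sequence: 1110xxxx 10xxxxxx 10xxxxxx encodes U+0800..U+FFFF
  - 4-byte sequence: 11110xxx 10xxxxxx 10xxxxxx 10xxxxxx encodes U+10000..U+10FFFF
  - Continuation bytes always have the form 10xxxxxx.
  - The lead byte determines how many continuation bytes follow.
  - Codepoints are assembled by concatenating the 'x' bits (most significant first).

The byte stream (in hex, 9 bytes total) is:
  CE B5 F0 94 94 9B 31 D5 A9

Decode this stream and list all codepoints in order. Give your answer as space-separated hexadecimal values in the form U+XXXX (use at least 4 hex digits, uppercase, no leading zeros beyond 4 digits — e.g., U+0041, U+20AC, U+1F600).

Byte[0]=CE: 2-byte lead, need 1 cont bytes. acc=0xE
Byte[1]=B5: continuation. acc=(acc<<6)|0x35=0x3B5
Completed: cp=U+03B5 (starts at byte 0)
Byte[2]=F0: 4-byte lead, need 3 cont bytes. acc=0x0
Byte[3]=94: continuation. acc=(acc<<6)|0x14=0x14
Byte[4]=94: continuation. acc=(acc<<6)|0x14=0x514
Byte[5]=9B: continuation. acc=(acc<<6)|0x1B=0x1451B
Completed: cp=U+1451B (starts at byte 2)
Byte[6]=31: 1-byte ASCII. cp=U+0031
Byte[7]=D5: 2-byte lead, need 1 cont bytes. acc=0x15
Byte[8]=A9: continuation. acc=(acc<<6)|0x29=0x569
Completed: cp=U+0569 (starts at byte 7)

Answer: U+03B5 U+1451B U+0031 U+0569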